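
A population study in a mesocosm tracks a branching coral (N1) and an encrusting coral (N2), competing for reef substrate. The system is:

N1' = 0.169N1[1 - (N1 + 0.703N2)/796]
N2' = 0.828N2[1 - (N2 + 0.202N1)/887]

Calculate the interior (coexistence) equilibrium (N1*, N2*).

Setting both brackets to zero gives the nullclines N1 + 0.703N2 = 796 and 0.202N1 + N2 = 887.
Substituting N2 = 887 - 0.202N1 into the first: N1(1 - 0.703·0.202) = 796 - 0.703·887.
So N1* = 172/0.858 = 201, and then N2* = 887 - 0.202·201 = 846.

N1* ≈ 201, N2* ≈ 846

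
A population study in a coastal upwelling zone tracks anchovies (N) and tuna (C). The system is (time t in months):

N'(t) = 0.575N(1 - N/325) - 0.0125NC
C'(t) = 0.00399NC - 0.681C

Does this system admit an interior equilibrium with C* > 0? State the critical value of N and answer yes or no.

The predator equation gives dC/dt > 0 only when N > 0.681/0.00399 = 171.
Without the predator, N → K = 325. Since 325 > 171, the predator can invade and persist.

Threshold N = 171; K > 171, so yes, the predator persists.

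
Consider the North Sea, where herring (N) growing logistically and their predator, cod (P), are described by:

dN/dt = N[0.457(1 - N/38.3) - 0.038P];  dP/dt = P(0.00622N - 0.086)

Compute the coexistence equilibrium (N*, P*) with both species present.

From dP/dt = 0 with P > 0: 0.00622N* = 0.086, so N* = 13.8.
Substitute into dN/dt = 0: 0.457(1 - 13.8/38.3) = 0.038P*.
The bracket is 0.639, giving P* = 0.292/0.038 = 7.68.

N* ≈ 13.8, P* ≈ 7.68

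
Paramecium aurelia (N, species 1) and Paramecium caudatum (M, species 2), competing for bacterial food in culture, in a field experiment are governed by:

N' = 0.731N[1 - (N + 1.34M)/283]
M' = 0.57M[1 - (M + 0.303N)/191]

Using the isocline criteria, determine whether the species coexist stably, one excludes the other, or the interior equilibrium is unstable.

Compare the nullcline intercepts: K1/α12 = 283/1.34 = 211 > K2 = 191; K2/α21 = 191/0.303 = 630 > K1 = 283.
Since both inequalities hold, each species can invade when rare, so the interior equilibrium is stable.

stable coexistence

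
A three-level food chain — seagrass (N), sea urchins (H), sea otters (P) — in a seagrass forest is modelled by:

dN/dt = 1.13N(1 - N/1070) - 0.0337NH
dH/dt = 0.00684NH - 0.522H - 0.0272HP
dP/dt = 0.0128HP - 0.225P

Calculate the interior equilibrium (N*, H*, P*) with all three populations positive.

From dP/dt = 0: 0.0128H* = 0.225, so H* = 17.6.
From dN/dt = 0: 1.13(1 - N*/1070) = 0.0337·17.6, giving N* = 1070·(1 - 0.524) = 509.
From dH/dt = 0: 0.00684·509 - 0.522 = 0.0272P*, so P* = 2.96/0.0272 = 109.

N* ≈ 509, H* ≈ 17.6, P* ≈ 109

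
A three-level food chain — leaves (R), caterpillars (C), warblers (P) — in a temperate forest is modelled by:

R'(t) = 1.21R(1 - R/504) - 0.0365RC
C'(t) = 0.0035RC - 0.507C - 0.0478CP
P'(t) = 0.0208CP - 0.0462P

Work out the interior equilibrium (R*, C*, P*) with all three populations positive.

R* ≈ 470, C* ≈ 2.22, P* ≈ 23.8

From dP/dt = 0: 0.0208C* = 0.0462, so C* = 2.22.
From dR/dt = 0: 1.21(1 - R*/504) = 0.0365·2.22, giving R* = 504·(1 - 0.067) = 470.
From dC/dt = 0: 0.0035·470 - 0.507 = 0.0478P*, so P* = 1.14/0.0478 = 23.8.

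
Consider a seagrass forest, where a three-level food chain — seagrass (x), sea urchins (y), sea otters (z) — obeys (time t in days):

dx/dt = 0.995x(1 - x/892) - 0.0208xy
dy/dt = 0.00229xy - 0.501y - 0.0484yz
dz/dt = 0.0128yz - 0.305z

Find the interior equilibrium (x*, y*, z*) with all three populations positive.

x* ≈ 448, y* ≈ 23.8, z* ≈ 10.8

From dz/dt = 0: 0.0128y* = 0.305, so y* = 23.8.
From dx/dt = 0: 0.995(1 - x*/892) = 0.0208·23.8, giving x* = 892·(1 - 0.498) = 448.
From dy/dt = 0: 0.00229·448 - 0.501 = 0.0484z*, so z* = 0.524/0.0484 = 10.8.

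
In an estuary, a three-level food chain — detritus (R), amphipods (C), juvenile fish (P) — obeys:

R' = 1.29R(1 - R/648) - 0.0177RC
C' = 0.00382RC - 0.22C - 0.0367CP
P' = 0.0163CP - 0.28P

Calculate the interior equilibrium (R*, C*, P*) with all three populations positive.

From dP/dt = 0: 0.0163C* = 0.28, so C* = 17.2.
From dR/dt = 0: 1.29(1 - R*/648) = 0.0177·17.2, giving R* = 648·(1 - 0.236) = 495.
From dC/dt = 0: 0.00382·495 - 0.22 = 0.0367P*, so P* = 1.67/0.0367 = 45.6.

R* ≈ 495, C* ≈ 17.2, P* ≈ 45.6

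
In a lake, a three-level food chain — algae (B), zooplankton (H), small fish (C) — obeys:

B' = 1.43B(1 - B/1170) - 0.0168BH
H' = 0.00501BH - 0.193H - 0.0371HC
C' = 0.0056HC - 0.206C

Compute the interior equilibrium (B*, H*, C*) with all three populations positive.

B* ≈ 664, H* ≈ 36.8, C* ≈ 84.5

From dC/dt = 0: 0.0056H* = 0.206, so H* = 36.8.
From dB/dt = 0: 1.43(1 - B*/1170) = 0.0168·36.8, giving B* = 1170·(1 - 0.432) = 664.
From dH/dt = 0: 0.00501·664 - 0.193 = 0.0371C*, so C* = 3.14/0.0371 = 84.5.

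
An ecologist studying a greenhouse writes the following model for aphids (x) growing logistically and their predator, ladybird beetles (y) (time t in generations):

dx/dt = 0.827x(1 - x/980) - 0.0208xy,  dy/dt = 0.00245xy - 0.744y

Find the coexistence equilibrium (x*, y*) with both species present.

From dy/dt = 0 with y > 0: 0.00245x* = 0.744, so x* = 304.
Substitute into dx/dt = 0: 0.827(1 - 304/980) = 0.0208y*.
The bracket is 0.69, giving y* = 0.571/0.0208 = 27.4.

x* ≈ 304, y* ≈ 27.4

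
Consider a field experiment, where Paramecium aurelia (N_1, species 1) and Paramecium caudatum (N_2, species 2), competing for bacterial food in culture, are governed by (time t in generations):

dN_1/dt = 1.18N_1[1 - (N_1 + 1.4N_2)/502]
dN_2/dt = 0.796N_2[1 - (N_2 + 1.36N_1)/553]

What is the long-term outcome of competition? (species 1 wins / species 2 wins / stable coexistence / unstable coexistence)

unstable coexistence (outcome depends on initial conditions)

Compare the nullcline intercepts: K1/α12 = 502/1.4 = 359 < K2 = 553; K2/α21 = 553/1.36 = 407 < K1 = 502.
Since both are reversed, neither can invade when rare; the interior point is a saddle.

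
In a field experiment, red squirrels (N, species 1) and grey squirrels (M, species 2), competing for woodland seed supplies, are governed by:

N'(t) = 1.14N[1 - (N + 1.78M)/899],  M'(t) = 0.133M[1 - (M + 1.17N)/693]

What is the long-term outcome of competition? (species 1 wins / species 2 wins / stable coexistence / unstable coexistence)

Compare the nullcline intercepts: K1/α12 = 899/1.78 = 505 < K2 = 693; K2/α21 = 693/1.17 = 592 < K1 = 899.
Since both are reversed, neither can invade when rare; the interior point is a saddle.

unstable coexistence (outcome depends on initial conditions)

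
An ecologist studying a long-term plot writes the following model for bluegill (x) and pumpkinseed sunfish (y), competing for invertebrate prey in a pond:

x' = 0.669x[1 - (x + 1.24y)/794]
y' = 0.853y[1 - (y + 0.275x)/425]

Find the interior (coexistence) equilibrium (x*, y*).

Setting both brackets to zero gives the nullclines x + 1.24y = 794 and 0.275x + y = 425.
Substituting y = 425 - 0.275x into the first: x(1 - 1.24·0.275) = 794 - 1.24·425.
So x* = 267/0.659 = 405, and then y* = 425 - 0.275·405 = 314.

x* ≈ 405, y* ≈ 314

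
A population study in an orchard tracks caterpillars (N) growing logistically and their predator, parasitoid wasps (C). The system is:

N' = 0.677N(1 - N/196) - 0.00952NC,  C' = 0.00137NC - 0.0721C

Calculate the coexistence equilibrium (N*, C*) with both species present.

From dC/dt = 0 with C > 0: 0.00137N* = 0.0721, so N* = 52.6.
Substitute into dN/dt = 0: 0.677(1 - 52.6/196) = 0.00952C*.
The bracket is 0.731, giving C* = 0.495/0.00952 = 52.

N* ≈ 52.6, C* ≈ 52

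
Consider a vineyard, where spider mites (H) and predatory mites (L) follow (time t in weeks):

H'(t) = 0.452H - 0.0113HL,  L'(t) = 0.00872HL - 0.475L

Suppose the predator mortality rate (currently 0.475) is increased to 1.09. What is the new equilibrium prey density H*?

At the interior fixed point, setting dL/dt = 0 with L > 0 fixes H* = (predator death rate)/(HL coefficient) — independent of the other coefficients.
With the change, H* = 1.09/0.00872 = 125; it rises from 54.5.

H* ≈ 125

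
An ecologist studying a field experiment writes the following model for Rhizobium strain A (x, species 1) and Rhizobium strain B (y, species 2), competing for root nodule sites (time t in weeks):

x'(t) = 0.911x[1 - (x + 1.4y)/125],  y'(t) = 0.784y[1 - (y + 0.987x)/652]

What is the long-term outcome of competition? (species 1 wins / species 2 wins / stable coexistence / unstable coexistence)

Compare the nullcline intercepts: K1/α12 = 125/1.4 = 89.3 < K2 = 652; K2/α21 = 652/0.987 = 661 > K1 = 125.
Since the inequalities point opposite ways, species 2 can invade but species 1 cannot.

species 2 excludes species 1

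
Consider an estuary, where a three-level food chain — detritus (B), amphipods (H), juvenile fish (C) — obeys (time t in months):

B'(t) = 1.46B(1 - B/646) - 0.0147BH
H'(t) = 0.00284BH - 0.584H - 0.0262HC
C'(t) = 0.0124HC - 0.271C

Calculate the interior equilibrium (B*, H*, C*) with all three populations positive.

From dC/dt = 0: 0.0124H* = 0.271, so H* = 21.9.
From dB/dt = 0: 1.46(1 - B*/646) = 0.0147·21.9, giving B* = 646·(1 - 0.22) = 504.
From dH/dt = 0: 0.00284·504 - 0.584 = 0.0262C*, so C* = 0.847/0.0262 = 32.3.

B* ≈ 504, H* ≈ 21.9, C* ≈ 32.3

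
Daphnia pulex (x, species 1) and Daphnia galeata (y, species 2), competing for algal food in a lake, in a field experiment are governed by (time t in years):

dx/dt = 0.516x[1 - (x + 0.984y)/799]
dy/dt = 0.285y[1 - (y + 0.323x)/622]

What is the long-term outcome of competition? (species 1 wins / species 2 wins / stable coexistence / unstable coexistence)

Compare the nullcline intercepts: K1/α12 = 799/0.984 = 812 > K2 = 622; K2/α21 = 622/0.323 = 1930 > K1 = 799.
Since both inequalities hold, each species can invade when rare, so the interior equilibrium is stable.

stable coexistence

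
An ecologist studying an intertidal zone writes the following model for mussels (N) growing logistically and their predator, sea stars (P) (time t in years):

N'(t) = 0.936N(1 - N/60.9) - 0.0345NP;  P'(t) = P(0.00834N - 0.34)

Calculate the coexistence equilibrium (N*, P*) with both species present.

From dP/dt = 0 with P > 0: 0.00834N* = 0.34, so N* = 40.8.
Substitute into dN/dt = 0: 0.936(1 - 40.8/60.9) = 0.0345P*.
The bracket is 0.331, giving P* = 0.309/0.0345 = 8.97.

N* ≈ 40.8, P* ≈ 8.97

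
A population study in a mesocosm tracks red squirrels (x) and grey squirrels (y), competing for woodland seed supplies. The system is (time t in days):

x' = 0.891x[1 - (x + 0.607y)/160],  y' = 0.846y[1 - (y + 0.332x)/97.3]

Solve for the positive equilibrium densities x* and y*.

x* ≈ 126, y* ≈ 55.3

Setting both brackets to zero gives the nullclines x + 0.607y = 160 and 0.332x + y = 97.3.
Substituting y = 97.3 - 0.332x into the first: x(1 - 0.607·0.332) = 160 - 0.607·97.3.
So x* = 101/0.798 = 126, and then y* = 97.3 - 0.332·126 = 55.3.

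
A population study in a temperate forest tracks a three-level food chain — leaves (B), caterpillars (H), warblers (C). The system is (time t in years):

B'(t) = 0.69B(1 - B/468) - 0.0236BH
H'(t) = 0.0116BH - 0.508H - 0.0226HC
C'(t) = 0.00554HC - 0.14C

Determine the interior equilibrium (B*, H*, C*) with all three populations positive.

From dC/dt = 0: 0.00554H* = 0.14, so H* = 25.3.
From dB/dt = 0: 0.69(1 - B*/468) = 0.0236·25.3, giving B* = 468·(1 - 0.864) = 63.5.
From dH/dt = 0: 0.0116·63.5 - 0.508 = 0.0226C*, so C* = 0.229/0.0226 = 10.1.

B* ≈ 63.5, H* ≈ 25.3, C* ≈ 10.1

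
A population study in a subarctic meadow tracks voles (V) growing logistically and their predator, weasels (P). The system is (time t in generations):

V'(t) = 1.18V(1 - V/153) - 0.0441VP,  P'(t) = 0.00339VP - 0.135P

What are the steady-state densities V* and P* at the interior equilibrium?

From dP/dt = 0 with P > 0: 0.00339V* = 0.135, so V* = 39.8.
Substitute into dV/dt = 0: 1.18(1 - 39.8/153) = 0.0441P*.
The bracket is 0.74, giving P* = 0.873/0.0441 = 19.8.

V* ≈ 39.8, P* ≈ 19.8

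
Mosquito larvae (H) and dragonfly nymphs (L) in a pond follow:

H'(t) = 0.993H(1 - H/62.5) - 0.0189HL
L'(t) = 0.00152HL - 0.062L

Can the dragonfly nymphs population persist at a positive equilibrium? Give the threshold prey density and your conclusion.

Threshold H = 40.8; K > 40.8, so yes, the predator persists.

The predator equation gives dL/dt > 0 only when H > 0.062/0.00152 = 40.8.
Without the predator, H → K = 62.5. Since 62.5 > 40.8, the predator can invade and persist.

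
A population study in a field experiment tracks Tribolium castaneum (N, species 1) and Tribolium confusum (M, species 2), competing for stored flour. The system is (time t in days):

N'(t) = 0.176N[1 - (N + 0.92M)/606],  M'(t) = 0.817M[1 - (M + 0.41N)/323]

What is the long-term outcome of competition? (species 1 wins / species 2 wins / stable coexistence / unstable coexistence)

stable coexistence

Compare the nullcline intercepts: K1/α12 = 606/0.92 = 659 > K2 = 323; K2/α21 = 323/0.41 = 788 > K1 = 606.
Since both inequalities hold, each species can invade when rare, so the interior equilibrium is stable.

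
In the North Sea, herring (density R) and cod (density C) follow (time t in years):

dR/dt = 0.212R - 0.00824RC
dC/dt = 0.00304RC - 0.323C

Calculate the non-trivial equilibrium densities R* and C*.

R* ≈ 106, C* ≈ 25.7

Set dC/dt = 0 with C > 0: 0.00304R - 0.323 = 0, so R* = 0.323/0.00304 = 106.
Set dR/dt = 0 with R > 0: 0.212 - 0.00824C = 0, so C* = 0.212/0.00824 = 25.7.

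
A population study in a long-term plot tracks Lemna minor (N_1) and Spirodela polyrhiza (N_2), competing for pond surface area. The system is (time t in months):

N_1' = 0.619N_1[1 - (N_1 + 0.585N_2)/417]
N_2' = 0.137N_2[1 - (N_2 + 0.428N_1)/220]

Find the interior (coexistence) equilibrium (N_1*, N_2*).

Setting both brackets to zero gives the nullclines N_1 + 0.585N_2 = 417 and 0.428N_1 + N_2 = 220.
Substituting N_2 = 220 - 0.428N_1 into the first: N_1(1 - 0.585·0.428) = 417 - 0.585·220.
So N_1* = 288/0.75 = 385, and then N_2* = 220 - 0.428·385 = 55.4.

N_1* ≈ 385, N_2* ≈ 55.4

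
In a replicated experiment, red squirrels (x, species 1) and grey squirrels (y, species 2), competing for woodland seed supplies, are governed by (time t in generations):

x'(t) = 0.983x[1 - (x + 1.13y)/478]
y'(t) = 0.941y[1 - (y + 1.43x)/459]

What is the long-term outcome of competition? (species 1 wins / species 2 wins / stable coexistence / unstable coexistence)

Compare the nullcline intercepts: K1/α12 = 478/1.13 = 423 < K2 = 459; K2/α21 = 459/1.43 = 321 < K1 = 478.
Since both are reversed, neither can invade when rare; the interior point is a saddle.

unstable coexistence (outcome depends on initial conditions)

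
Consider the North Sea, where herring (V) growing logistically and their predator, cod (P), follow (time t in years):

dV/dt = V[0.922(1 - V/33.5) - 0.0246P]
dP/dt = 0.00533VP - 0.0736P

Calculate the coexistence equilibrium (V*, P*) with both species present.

V* ≈ 13.8, P* ≈ 22

From dP/dt = 0 with P > 0: 0.00533V* = 0.0736, so V* = 13.8.
Substitute into dV/dt = 0: 0.922(1 - 13.8/33.5) = 0.0246P*.
The bracket is 0.588, giving P* = 0.542/0.0246 = 22.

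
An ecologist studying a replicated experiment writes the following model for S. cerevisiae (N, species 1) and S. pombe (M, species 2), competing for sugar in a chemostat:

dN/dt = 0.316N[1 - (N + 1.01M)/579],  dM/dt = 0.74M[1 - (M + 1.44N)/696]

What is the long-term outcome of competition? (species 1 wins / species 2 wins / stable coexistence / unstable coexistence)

unstable coexistence (outcome depends on initial conditions)

Compare the nullcline intercepts: K1/α12 = 579/1.01 = 573 < K2 = 696; K2/α21 = 696/1.44 = 483 < K1 = 579.
Since both are reversed, neither can invade when rare; the interior point is a saddle.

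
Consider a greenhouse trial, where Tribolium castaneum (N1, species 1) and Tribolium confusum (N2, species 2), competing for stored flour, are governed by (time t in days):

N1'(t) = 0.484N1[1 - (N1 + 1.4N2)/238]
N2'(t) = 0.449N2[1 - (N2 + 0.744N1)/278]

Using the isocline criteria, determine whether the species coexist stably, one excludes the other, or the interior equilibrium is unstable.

species 2 excludes species 1

Compare the nullcline intercepts: K1/α12 = 238/1.4 = 170 < K2 = 278; K2/α21 = 278/0.744 = 374 > K1 = 238.
Since the inequalities point opposite ways, species 2 can invade but species 1 cannot.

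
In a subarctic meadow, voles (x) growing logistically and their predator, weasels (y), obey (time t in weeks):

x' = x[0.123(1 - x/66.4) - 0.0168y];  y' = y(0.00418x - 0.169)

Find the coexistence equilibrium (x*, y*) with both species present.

From dy/dt = 0 with y > 0: 0.00418x* = 0.169, so x* = 40.4.
Substitute into dx/dt = 0: 0.123(1 - 40.4/66.4) = 0.0168y*.
The bracket is 0.391, giving y* = 0.0481/0.0168 = 2.86.

x* ≈ 40.4, y* ≈ 2.86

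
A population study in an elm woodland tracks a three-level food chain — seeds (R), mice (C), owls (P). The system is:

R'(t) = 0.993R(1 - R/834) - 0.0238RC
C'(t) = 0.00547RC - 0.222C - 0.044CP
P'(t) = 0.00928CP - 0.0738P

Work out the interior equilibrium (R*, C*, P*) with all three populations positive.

R* ≈ 675, C* ≈ 7.95, P* ≈ 78.9

From dP/dt = 0: 0.00928C* = 0.0738, so C* = 7.95.
From dR/dt = 0: 0.993(1 - R*/834) = 0.0238·7.95, giving R* = 834·(1 - 0.191) = 675.
From dC/dt = 0: 0.00547·675 - 0.222 = 0.044P*, so P* = 3.47/0.044 = 78.9.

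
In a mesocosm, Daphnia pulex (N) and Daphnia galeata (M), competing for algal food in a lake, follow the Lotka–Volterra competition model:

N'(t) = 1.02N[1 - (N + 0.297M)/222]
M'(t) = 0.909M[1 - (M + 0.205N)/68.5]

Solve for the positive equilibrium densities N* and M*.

N* ≈ 215, M* ≈ 24.5

Setting both brackets to zero gives the nullclines N + 0.297M = 222 and 0.205N + M = 68.5.
Substituting M = 68.5 - 0.205N into the first: N(1 - 0.297·0.205) = 222 - 0.297·68.5.
So N* = 202/0.939 = 215, and then M* = 68.5 - 0.205·215 = 24.5.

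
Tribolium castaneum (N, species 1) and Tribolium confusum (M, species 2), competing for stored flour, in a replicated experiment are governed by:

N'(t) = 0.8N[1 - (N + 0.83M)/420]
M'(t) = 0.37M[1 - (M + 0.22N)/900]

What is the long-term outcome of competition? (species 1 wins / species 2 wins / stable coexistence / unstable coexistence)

species 2 excludes species 1

Compare the nullcline intercepts: K1/α12 = 420/0.83 = 506 < K2 = 900; K2/α21 = 900/0.22 = 4090 > K1 = 420.
Since the inequalities point opposite ways, species 2 can invade but species 1 cannot.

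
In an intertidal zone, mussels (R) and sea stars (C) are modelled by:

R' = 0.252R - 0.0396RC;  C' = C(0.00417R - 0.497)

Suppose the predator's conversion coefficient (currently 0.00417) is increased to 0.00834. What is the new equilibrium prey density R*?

At the interior fixed point, setting dC/dt = 0 with C > 0 fixes R* = (predator death rate)/(RC coefficient) — independent of the other coefficients.
With the change, R* = 0.497/0.00834 = 59.6; it falls from 119.

R* ≈ 59.6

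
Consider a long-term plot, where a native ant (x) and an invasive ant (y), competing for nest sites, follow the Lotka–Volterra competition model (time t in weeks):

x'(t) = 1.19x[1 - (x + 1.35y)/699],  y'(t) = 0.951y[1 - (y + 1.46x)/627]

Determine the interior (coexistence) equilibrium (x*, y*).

Setting both brackets to zero gives the nullclines x + 1.35y = 699 and 1.46x + y = 627.
Substituting y = 627 - 1.46x into the first: x(1 - 1.35·1.46) = 699 - 1.35·627.
So x* = -147/-0.971 = 152, and then y* = 627 - 1.46·152 = 405.

x* ≈ 152, y* ≈ 405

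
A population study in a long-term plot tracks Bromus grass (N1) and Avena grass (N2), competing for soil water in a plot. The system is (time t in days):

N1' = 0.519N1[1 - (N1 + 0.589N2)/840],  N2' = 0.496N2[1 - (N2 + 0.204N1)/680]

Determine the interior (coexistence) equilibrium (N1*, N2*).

N1* ≈ 499, N2* ≈ 578

Setting both brackets to zero gives the nullclines N1 + 0.589N2 = 840 and 0.204N1 + N2 = 680.
Substituting N2 = 680 - 0.204N1 into the first: N1(1 - 0.589·0.204) = 840 - 0.589·680.
So N1* = 439/0.88 = 499, and then N2* = 680 - 0.204·499 = 578.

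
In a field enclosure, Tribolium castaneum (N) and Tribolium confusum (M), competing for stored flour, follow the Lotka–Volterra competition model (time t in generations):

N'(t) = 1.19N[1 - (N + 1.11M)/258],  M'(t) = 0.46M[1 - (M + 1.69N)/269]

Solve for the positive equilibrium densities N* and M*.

Setting both brackets to zero gives the nullclines N + 1.11M = 258 and 1.69N + M = 269.
Substituting M = 269 - 1.69N into the first: N(1 - 1.11·1.69) = 258 - 1.11·269.
So N* = -40.6/-0.876 = 46.3, and then M* = 269 - 1.69·46.3 = 191.

N* ≈ 46.3, M* ≈ 191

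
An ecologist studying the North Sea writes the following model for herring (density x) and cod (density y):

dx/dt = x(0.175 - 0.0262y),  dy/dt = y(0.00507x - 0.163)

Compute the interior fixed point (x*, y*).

Set dy/dt = 0 with y > 0: 0.00507x - 0.163 = 0, so x* = 0.163/0.00507 = 32.1.
Set dx/dt = 0 with x > 0: 0.175 - 0.0262y = 0, so y* = 0.175/0.0262 = 6.68.

x* ≈ 32.1, y* ≈ 6.68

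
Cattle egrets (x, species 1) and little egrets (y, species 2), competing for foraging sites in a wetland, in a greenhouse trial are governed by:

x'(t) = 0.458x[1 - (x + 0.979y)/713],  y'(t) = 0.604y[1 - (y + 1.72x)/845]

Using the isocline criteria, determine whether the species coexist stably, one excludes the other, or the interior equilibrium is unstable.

unstable coexistence (outcome depends on initial conditions)

Compare the nullcline intercepts: K1/α12 = 713/0.979 = 728 < K2 = 845; K2/α21 = 845/1.72 = 491 < K1 = 713.
Since both are reversed, neither can invade when rare; the interior point is a saddle.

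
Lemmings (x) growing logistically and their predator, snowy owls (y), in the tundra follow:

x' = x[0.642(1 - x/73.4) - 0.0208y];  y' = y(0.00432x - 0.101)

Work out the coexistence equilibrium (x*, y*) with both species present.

From dy/dt = 0 with y > 0: 0.00432x* = 0.101, so x* = 23.4.
Substitute into dx/dt = 0: 0.642(1 - 23.4/73.4) = 0.0208y*.
The bracket is 0.681, giving y* = 0.438/0.0208 = 21.

x* ≈ 23.4, y* ≈ 21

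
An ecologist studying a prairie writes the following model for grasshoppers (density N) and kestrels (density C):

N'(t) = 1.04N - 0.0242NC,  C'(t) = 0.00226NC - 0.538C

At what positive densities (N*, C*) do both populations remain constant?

N* ≈ 238, C* ≈ 43

Set dC/dt = 0 with C > 0: 0.00226N - 0.538 = 0, so N* = 0.538/0.00226 = 238.
Set dN/dt = 0 with N > 0: 1.04 - 0.0242C = 0, so C* = 1.04/0.0242 = 43.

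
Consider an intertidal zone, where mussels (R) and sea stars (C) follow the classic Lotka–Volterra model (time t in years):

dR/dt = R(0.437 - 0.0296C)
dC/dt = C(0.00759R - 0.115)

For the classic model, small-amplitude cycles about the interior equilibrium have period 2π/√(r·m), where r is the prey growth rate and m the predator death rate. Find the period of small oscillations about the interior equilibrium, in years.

T ≈ 28 years

Here r = 0.437 and m = 0.115, so r·m = 0.0503.
ω = √0.0503 = 0.224 per year, hence T = 2π/ω ≈ 28 years.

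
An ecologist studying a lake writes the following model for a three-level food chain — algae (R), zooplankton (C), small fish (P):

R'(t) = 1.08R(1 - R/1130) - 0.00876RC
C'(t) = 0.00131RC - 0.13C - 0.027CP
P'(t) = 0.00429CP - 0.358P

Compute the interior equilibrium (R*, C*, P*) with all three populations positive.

R* ≈ 365, C* ≈ 83.4, P* ≈ 12.9

From dP/dt = 0: 0.00429C* = 0.358, so C* = 83.4.
From dR/dt = 0: 1.08(1 - R*/1130) = 0.00876·83.4, giving R* = 1130·(1 - 0.677) = 365.
From dC/dt = 0: 0.00131·365 - 0.13 = 0.027P*, so P* = 0.348/0.027 = 12.9.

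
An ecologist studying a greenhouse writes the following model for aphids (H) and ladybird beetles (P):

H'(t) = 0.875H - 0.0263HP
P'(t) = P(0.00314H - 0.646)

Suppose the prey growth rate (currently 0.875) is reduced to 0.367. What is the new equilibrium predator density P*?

At the interior fixed point, setting dH/dt = 0 with H > 0 fixes P* = (prey growth rate)/(HP coefficient) — independent of the other coefficients.
With the change, P* = 0.367/0.0263 = 14; it falls from 33.3.

P* ≈ 14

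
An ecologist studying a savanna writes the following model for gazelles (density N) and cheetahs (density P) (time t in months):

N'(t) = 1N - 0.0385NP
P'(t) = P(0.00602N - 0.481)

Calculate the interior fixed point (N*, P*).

N* ≈ 79.9, P* ≈ 26

Set dP/dt = 0 with P > 0: 0.00602N - 0.481 = 0, so N* = 0.481/0.00602 = 79.9.
Set dN/dt = 0 with N > 0: 1 - 0.0385P = 0, so P* = 1/0.0385 = 26.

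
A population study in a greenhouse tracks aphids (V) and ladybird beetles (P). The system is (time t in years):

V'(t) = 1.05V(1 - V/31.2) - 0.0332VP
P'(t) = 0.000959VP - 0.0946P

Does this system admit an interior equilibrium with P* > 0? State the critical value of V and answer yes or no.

Threshold V = 98.6; K < 98.6, so no, the predator goes extinct.

The predator equation gives dP/dt > 0 only when V > 0.0946/0.000959 = 98.6.
Without the predator, V → K = 31.2. Since 31.2 < 98.6, the predator cannot invade.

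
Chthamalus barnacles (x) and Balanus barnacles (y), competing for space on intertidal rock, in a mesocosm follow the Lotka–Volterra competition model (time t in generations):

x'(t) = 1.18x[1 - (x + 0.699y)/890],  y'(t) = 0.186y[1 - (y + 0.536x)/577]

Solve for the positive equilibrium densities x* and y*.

Setting both brackets to zero gives the nullclines x + 0.699y = 890 and 0.536x + y = 577.
Substituting y = 577 - 0.536x into the first: x(1 - 0.699·0.536) = 890 - 0.699·577.
So x* = 487/0.625 = 778, and then y* = 577 - 0.536·778 = 160.

x* ≈ 778, y* ≈ 160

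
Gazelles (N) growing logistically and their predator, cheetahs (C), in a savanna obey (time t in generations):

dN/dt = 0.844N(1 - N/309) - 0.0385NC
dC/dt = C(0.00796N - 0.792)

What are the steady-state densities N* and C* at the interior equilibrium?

From dC/dt = 0 with C > 0: 0.00796N* = 0.792, so N* = 99.5.
Substitute into dN/dt = 0: 0.844(1 - 99.5/309) = 0.0385C*.
The bracket is 0.678, giving C* = 0.572/0.0385 = 14.9.

N* ≈ 99.5, C* ≈ 14.9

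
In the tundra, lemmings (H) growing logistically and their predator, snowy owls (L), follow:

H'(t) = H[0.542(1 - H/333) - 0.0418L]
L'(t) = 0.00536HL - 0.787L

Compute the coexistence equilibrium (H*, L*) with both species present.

H* ≈ 147, L* ≈ 7.25

From dL/dt = 0 with L > 0: 0.00536H* = 0.787, so H* = 147.
Substitute into dH/dt = 0: 0.542(1 - 147/333) = 0.0418L*.
The bracket is 0.559, giving L* = 0.303/0.0418 = 7.25.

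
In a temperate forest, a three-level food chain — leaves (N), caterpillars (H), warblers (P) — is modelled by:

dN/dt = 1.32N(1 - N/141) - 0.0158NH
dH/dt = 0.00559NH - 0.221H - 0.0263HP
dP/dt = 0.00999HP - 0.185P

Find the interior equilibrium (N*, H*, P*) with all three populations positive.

From dP/dt = 0: 0.00999H* = 0.185, so H* = 18.5.
From dN/dt = 0: 1.32(1 - N*/141) = 0.0158·18.5, giving N* = 141·(1 - 0.222) = 110.
From dH/dt = 0: 0.00559·110 - 0.221 = 0.0263P*, so P* = 0.392/0.0263 = 14.9.

N* ≈ 110, H* ≈ 18.5, P* ≈ 14.9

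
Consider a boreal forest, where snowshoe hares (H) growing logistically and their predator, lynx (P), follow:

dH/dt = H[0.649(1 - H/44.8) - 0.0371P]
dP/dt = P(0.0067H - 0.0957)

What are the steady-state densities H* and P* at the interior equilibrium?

From dP/dt = 0 with P > 0: 0.0067H* = 0.0957, so H* = 14.3.
Substitute into dH/dt = 0: 0.649(1 - 14.3/44.8) = 0.0371P*.
The bracket is 0.681, giving P* = 0.442/0.0371 = 11.9.

H* ≈ 14.3, P* ≈ 11.9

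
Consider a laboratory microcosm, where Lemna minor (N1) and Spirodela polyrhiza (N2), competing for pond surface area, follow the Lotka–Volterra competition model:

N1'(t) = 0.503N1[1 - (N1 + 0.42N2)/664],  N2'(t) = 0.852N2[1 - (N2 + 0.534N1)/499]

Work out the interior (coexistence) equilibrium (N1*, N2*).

N1* ≈ 586, N2* ≈ 186

Setting both brackets to zero gives the nullclines N1 + 0.42N2 = 664 and 0.534N1 + N2 = 499.
Substituting N2 = 499 - 0.534N1 into the first: N1(1 - 0.42·0.534) = 664 - 0.42·499.
So N1* = 454/0.776 = 586, and then N2* = 499 - 0.534·586 = 186.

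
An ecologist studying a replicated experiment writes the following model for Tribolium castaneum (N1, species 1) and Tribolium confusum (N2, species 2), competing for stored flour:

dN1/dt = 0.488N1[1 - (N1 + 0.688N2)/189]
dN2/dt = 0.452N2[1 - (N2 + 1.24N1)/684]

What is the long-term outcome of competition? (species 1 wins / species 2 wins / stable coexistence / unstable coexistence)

Compare the nullcline intercepts: K1/α12 = 189/0.688 = 275 < K2 = 684; K2/α21 = 684/1.24 = 552 > K1 = 189.
Since the inequalities point opposite ways, species 2 can invade but species 1 cannot.

species 2 excludes species 1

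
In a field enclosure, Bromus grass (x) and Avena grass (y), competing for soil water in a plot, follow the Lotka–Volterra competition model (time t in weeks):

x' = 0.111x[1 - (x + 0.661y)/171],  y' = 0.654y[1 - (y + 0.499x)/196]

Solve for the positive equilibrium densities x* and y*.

Setting both brackets to zero gives the nullclines x + 0.661y = 171 and 0.499x + y = 196.
Substituting y = 196 - 0.499x into the first: x(1 - 0.661·0.499) = 171 - 0.661·196.
So x* = 41.4/0.67 = 61.8, and then y* = 196 - 0.499·61.8 = 165.

x* ≈ 61.8, y* ≈ 165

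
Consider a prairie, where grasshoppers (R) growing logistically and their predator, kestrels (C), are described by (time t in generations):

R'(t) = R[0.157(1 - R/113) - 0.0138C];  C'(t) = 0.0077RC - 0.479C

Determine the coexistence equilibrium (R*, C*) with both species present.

R* ≈ 62.2, C* ≈ 5.11

From dC/dt = 0 with C > 0: 0.0077R* = 0.479, so R* = 62.2.
Substitute into dR/dt = 0: 0.157(1 - 62.2/113) = 0.0138C*.
The bracket is 0.449, giving C* = 0.0706/0.0138 = 5.11.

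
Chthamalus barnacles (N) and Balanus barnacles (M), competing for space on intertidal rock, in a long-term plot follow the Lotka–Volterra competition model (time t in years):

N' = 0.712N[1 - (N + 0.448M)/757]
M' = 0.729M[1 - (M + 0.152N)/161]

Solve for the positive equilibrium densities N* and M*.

Setting both brackets to zero gives the nullclines N + 0.448M = 757 and 0.152N + M = 161.
Substituting M = 161 - 0.152N into the first: N(1 - 0.448·0.152) = 757 - 0.448·161.
So N* = 685/0.932 = 735, and then M* = 161 - 0.152·735 = 49.3.

N* ≈ 735, M* ≈ 49.3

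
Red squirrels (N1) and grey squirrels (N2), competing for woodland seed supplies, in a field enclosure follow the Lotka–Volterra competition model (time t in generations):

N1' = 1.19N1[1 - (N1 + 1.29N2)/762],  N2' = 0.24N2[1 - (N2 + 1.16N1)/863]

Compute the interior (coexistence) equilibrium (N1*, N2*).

Setting both brackets to zero gives the nullclines N1 + 1.29N2 = 762 and 1.16N1 + N2 = 863.
Substituting N2 = 863 - 1.16N1 into the first: N1(1 - 1.29·1.16) = 762 - 1.29·863.
So N1* = -351/-0.496 = 708, and then N2* = 863 - 1.16·708 = 42.1.

N1* ≈ 708, N2* ≈ 42.1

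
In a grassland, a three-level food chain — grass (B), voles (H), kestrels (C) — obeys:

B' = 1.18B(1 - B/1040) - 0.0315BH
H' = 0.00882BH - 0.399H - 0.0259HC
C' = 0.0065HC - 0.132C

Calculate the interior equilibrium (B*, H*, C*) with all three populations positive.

B* ≈ 476, H* ≈ 20.3, C* ≈ 147

From dC/dt = 0: 0.0065H* = 0.132, so H* = 20.3.
From dB/dt = 0: 1.18(1 - B*/1040) = 0.0315·20.3, giving B* = 1040·(1 - 0.542) = 476.
From dH/dt = 0: 0.00882·476 - 0.399 = 0.0259C*, so C* = 3.8/0.0259 = 147.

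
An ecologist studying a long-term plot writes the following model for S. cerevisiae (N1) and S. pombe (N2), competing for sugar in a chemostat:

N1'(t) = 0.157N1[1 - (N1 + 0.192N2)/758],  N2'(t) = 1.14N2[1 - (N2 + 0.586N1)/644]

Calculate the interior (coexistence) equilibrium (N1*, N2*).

N1* ≈ 715, N2* ≈ 225

Setting both brackets to zero gives the nullclines N1 + 0.192N2 = 758 and 0.586N1 + N2 = 644.
Substituting N2 = 644 - 0.586N1 into the first: N1(1 - 0.192·0.586) = 758 - 0.192·644.
So N1* = 634/0.887 = 715, and then N2* = 644 - 0.586·715 = 225.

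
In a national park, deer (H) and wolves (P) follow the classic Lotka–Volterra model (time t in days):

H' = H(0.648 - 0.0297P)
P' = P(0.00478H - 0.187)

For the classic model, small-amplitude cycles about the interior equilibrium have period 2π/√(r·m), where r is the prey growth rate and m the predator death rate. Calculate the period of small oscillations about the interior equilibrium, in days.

Here r = 0.648 and m = 0.187, so r·m = 0.121.
ω = √0.121 = 0.348 per day, hence T = 2π/ω ≈ 18 days.

T ≈ 18 days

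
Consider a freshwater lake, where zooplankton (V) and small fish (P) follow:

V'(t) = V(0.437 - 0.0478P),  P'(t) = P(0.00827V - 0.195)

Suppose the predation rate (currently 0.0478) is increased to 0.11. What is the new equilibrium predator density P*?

P* ≈ 3.97

At the interior fixed point, setting dV/dt = 0 with V > 0 fixes P* = (prey growth rate)/(VP coefficient) — independent of the other coefficients.
With the change, P* = 0.437/0.11 = 3.97; it falls from 9.14.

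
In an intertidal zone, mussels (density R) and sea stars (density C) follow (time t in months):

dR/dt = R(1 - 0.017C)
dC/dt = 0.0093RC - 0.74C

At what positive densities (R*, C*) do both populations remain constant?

R* ≈ 79.6, C* ≈ 58.8

Set dC/dt = 0 with C > 0: 0.0093R - 0.74 = 0, so R* = 0.74/0.0093 = 79.6.
Set dR/dt = 0 with R > 0: 1 - 0.017C = 0, so C* = 1/0.017 = 58.8.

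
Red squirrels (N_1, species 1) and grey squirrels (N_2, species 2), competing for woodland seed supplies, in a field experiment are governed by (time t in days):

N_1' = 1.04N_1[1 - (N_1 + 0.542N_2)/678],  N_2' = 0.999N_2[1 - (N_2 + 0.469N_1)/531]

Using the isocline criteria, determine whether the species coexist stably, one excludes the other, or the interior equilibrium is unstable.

Compare the nullcline intercepts: K1/α12 = 678/0.542 = 1250 > K2 = 531; K2/α21 = 531/0.469 = 1130 > K1 = 678.
Since both inequalities hold, each species can invade when rare, so the interior equilibrium is stable.

stable coexistence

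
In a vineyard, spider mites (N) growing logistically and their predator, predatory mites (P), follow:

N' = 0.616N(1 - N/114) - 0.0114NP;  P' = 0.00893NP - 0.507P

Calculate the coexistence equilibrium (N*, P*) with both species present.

From dP/dt = 0 with P > 0: 0.00893N* = 0.507, so N* = 56.8.
Substitute into dN/dt = 0: 0.616(1 - 56.8/114) = 0.0114P*.
The bracket is 0.502, giving P* = 0.309/0.0114 = 27.1.

N* ≈ 56.8, P* ≈ 27.1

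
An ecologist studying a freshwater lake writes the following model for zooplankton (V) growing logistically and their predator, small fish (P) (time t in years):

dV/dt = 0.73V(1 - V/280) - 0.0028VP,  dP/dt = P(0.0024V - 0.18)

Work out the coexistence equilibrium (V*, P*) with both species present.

From dP/dt = 0 with P > 0: 0.0024V* = 0.18, so V* = 75.
Substitute into dV/dt = 0: 0.73(1 - 75/280) = 0.0028P*.
The bracket is 0.732, giving P* = 0.534/0.0028 = 191.

V* ≈ 75, P* ≈ 191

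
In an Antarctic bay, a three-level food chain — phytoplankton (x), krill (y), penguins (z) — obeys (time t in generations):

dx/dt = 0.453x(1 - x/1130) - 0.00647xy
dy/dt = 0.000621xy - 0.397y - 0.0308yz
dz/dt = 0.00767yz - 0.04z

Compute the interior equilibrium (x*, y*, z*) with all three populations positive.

From dz/dt = 0: 0.00767y* = 0.04, so y* = 5.22.
From dx/dt = 0: 0.453(1 - x*/1130) = 0.00647·5.22, giving x* = 1130·(1 - 0.0745) = 1050.
From dy/dt = 0: 0.000621·1050 - 0.397 = 0.0308z*, so z* = 0.252/0.0308 = 8.2.

x* ≈ 1050, y* ≈ 5.22, z* ≈ 8.2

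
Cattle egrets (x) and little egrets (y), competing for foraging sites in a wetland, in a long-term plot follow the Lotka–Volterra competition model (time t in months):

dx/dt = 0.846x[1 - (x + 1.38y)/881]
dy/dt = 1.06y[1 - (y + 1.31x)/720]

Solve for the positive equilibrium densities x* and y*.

x* ≈ 139, y* ≈ 537

Setting both brackets to zero gives the nullclines x + 1.38y = 881 and 1.31x + y = 720.
Substituting y = 720 - 1.31x into the first: x(1 - 1.38·1.31) = 881 - 1.38·720.
So x* = -113/-0.808 = 139, and then y* = 720 - 1.31·139 = 537.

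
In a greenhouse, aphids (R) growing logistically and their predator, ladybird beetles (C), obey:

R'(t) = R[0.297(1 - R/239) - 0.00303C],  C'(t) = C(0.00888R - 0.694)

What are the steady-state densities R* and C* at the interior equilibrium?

R* ≈ 78.2, C* ≈ 66

From dC/dt = 0 with C > 0: 0.00888R* = 0.694, so R* = 78.2.
Substitute into dR/dt = 0: 0.297(1 - 78.2/239) = 0.00303C*.
The bracket is 0.673, giving C* = 0.2/0.00303 = 66.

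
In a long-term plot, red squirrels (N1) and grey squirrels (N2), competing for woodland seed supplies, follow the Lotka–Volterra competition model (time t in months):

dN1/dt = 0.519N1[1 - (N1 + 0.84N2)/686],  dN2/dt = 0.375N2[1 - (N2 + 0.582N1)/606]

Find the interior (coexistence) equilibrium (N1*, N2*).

Setting both brackets to zero gives the nullclines N1 + 0.84N2 = 686 and 0.582N1 + N2 = 606.
Substituting N2 = 606 - 0.582N1 into the first: N1(1 - 0.84·0.582) = 686 - 0.84·606.
So N1* = 177/0.511 = 346, and then N2* = 606 - 0.582·346 = 404.

N1* ≈ 346, N2* ≈ 404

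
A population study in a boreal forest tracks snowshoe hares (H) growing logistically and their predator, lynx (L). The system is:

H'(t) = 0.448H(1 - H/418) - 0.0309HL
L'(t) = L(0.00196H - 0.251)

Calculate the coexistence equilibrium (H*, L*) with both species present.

H* ≈ 128, L* ≈ 10.1

From dL/dt = 0 with L > 0: 0.00196H* = 0.251, so H* = 128.
Substitute into dH/dt = 0: 0.448(1 - 128/418) = 0.0309L*.
The bracket is 0.694, giving L* = 0.311/0.0309 = 10.1.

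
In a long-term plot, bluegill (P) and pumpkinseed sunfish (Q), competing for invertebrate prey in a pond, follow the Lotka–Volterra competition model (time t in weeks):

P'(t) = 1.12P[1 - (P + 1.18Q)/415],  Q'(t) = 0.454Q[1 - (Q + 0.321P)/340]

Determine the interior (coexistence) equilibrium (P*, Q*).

Setting both brackets to zero gives the nullclines P + 1.18Q = 415 and 0.321P + Q = 340.
Substituting Q = 340 - 0.321P into the first: P(1 - 1.18·0.321) = 415 - 1.18·340.
So P* = 13.8/0.621 = 22.2, and then Q* = 340 - 0.321·22.2 = 333.

P* ≈ 22.2, Q* ≈ 333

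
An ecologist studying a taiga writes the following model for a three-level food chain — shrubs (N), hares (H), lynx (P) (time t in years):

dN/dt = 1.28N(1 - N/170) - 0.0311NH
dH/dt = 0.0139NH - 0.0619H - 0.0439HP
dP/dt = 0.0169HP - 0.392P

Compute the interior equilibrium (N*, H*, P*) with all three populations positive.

From dP/dt = 0: 0.0169H* = 0.392, so H* = 23.2.
From dN/dt = 0: 1.28(1 - N*/170) = 0.0311·23.2, giving N* = 170·(1 - 0.564) = 74.2.
From dH/dt = 0: 0.0139·74.2 - 0.0619 = 0.0439P*, so P* = 0.969/0.0439 = 22.1.

N* ≈ 74.2, H* ≈ 23.2, P* ≈ 22.1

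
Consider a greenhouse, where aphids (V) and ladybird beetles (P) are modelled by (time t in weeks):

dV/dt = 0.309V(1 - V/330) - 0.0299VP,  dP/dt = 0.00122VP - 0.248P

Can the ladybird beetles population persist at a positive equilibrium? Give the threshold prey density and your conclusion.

Threshold V = 203; K > 203, so yes, the predator persists.

The predator equation gives dP/dt > 0 only when V > 0.248/0.00122 = 203.
Without the predator, V → K = 330. Since 330 > 203, the predator can invade and persist.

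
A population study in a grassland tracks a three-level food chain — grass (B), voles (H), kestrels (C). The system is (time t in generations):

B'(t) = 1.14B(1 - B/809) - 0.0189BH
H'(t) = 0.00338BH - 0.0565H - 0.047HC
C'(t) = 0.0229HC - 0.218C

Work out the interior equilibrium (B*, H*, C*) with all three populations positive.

From dC/dt = 0: 0.0229H* = 0.218, so H* = 9.52.
From dB/dt = 0: 1.14(1 - B*/809) = 0.0189·9.52, giving B* = 809·(1 - 0.158) = 681.
From dH/dt = 0: 0.00338·681 - 0.0565 = 0.047C*, so C* = 2.25/0.047 = 47.8.

B* ≈ 681, H* ≈ 9.52, C* ≈ 47.8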